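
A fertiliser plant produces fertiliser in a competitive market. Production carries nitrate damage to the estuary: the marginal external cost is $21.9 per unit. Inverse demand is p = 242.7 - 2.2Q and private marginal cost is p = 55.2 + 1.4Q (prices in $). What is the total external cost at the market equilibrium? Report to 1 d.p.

$1140.6

Market equilibrium (private): 55.2 + 1.4Q = 242.7 - 2.2Q → Q_m = 52.0833.
Total external cost = MEC × Q_m = 21.9 × 52.0833 = 1140.6243.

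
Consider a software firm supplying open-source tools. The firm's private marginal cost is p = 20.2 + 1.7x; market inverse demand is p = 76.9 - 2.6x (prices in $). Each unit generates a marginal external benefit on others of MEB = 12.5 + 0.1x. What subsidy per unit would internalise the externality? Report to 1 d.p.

subsidy = $14.1 per unit

Social marginal cost = private MC − MEB = 7.7 + 1.6x.
Set SMC = demand: 7.7 + 1.6x = 76.9 - 2.6x → x* = 16.4762.
The Pigouvian subsidy equals MEB at x*: 12.5 + 0.1×16.4762 = 14.1476.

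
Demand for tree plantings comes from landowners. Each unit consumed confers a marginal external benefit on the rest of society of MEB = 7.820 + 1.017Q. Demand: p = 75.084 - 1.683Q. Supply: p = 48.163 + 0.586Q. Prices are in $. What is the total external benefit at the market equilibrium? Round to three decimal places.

Market equilibrium (private): 48.163 + 0.586Q = 75.084 - 1.683Q → Q_m = 11.8647.
Total external benefit = ∫₀^{Q_m} (7.820 + 1.017Q) dQ = 7.820×11.8647 + ½×1.017×11.8647² = 164.3641.

$164.364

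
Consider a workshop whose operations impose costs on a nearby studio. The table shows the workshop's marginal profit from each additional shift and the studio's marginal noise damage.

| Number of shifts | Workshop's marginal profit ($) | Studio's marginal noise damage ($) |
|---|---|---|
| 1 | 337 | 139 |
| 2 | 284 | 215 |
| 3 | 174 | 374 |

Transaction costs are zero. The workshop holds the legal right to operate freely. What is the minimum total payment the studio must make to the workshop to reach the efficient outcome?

Left alone the workshop would choose level 3 (marginal profit stays positive).
Efficient level: k* = 2 (marginal profit ≥ marginal noise damage through 2).
The studio must at least cover the workshop's forgone profit from cutting 3→2: 174 = 174.

$174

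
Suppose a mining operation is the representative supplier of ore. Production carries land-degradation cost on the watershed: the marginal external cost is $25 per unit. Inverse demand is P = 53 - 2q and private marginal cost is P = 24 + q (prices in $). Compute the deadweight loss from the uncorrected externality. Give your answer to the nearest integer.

DWL = $104

Market equilibrium (private): 24 + q = 53 - 2q → q_m = 9.6667.
Social marginal cost = private MC + MEC = 49 + q.
Set SMC = demand: 49 + q = 53 - 2q → q* = 1.3333.
The loss is the area between SMC and demand from q* to q_m; with linear curves that's a triangle of height MEC(q_m).
DWL = ½ × 8.3334 × 25.0000 = 104.1675.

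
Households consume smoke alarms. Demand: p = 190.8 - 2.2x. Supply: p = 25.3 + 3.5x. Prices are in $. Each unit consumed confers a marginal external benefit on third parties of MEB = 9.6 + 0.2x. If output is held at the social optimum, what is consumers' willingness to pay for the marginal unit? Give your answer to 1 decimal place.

P = $120.8

Social marginal benefit = demand + MEB = 200.4 - 2.0x.
Set SMB = MC: 200.4 - 2.0x = 25.3 + 3.5x → x* = 31.8364.
Consumer price on the demand curve at x*: 190.8 − 2.2×31.8364 = 120.7599.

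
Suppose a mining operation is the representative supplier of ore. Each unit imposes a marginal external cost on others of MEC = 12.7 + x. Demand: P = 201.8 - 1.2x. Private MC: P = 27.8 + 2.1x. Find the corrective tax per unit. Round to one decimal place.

tax = 50.2 per unit

Social marginal cost = private MC + MEC = 40.5 + 3.1x.
Set SMC = demand: 40.5 + 3.1x = 201.8 - 1.2x → x* = 37.5116.
The Pigouvian tax equals MEC at x*: 12.7 + 1.0×37.5116 = 50.2116.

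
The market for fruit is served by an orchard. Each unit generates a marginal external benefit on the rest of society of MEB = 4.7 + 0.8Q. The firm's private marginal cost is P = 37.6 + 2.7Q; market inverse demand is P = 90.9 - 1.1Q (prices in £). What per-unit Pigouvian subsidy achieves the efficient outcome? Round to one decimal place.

subsidy = £20.2 per unit

Social marginal cost = private MC − MEB = 32.9 + 1.9Q.
Set SMC = demand: 32.9 + 1.9Q = 90.9 - 1.1Q → Q* = 19.3333.
The Pigouvian subsidy equals MEB at Q*: 4.7 + 0.8×19.3333 = 20.1666.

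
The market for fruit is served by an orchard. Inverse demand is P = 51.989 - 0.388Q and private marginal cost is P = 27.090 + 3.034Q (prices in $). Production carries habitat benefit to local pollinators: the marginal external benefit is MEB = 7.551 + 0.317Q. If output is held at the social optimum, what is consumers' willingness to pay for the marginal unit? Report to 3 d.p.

P = $47.934

Social marginal cost = private MC − MEB = 19.539 + 2.717Q.
Set SMC = demand: 19.539 + 2.717Q = 51.989 - 0.388Q → Q* = 10.4509.
Consumer price on the demand curve at Q*: 51.989 − 0.388×10.4509 = 47.9341.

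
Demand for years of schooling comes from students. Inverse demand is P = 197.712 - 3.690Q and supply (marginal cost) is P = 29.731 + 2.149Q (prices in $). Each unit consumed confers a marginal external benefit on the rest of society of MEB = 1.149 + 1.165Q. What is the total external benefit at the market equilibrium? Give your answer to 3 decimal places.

$515.158

Market equilibrium (private): 29.731 + 2.149Q = 197.712 - 3.690Q → Q_m = 28.7688.
Total external benefit = ∫₀^{Q_m} (1.149 + 1.165Q) dQ = 1.149×28.7688 + ½×1.165×28.7688² = 515.1579.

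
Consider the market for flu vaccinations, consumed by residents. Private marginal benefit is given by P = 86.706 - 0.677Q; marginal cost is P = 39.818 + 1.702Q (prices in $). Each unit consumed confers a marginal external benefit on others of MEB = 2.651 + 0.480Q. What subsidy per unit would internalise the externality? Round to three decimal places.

Social marginal benefit = demand + MEB = 89.357 - 0.197Q.
Set SMB = MC: 89.357 - 0.197Q = 39.818 + 1.702Q → Q* = 26.0869.
The Pigouvian subsidy equals MEB at Q*: 2.651 + 0.480×26.0869 = 15.1727.

subsidy = $15.173 per unit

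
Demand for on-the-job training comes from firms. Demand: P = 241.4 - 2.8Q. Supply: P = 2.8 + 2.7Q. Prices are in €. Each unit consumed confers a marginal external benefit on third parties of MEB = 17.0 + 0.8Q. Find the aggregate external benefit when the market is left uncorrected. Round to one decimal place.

€1490.3

Market equilibrium (private): 2.8 + 2.7Q = 241.4 - 2.8Q → Q_m = 43.3818.
Total external benefit = ∫₀^{Q_m} (17.0 + 0.8Q) dQ = 17.0×43.3818 + ½×0.8×43.3818² = 1490.2828.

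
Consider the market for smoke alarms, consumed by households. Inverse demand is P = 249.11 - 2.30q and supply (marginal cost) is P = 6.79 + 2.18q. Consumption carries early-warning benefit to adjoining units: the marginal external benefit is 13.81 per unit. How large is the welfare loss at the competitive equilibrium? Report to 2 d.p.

DWL = 21.29

Market equilibrium (private): 6.79 + 2.18q = 249.11 - 2.30q → q_m = 54.0893.
Social marginal benefit = demand + MEB = 262.92 - 2.30q.
Set SMB = MC: 262.92 - 2.30q = 6.79 + 2.18q → q* = 57.1719.
The loss is the area between SMB and MC from q* to q_m; with linear curves that's a triangle of height MEB(q_m).
DWL = ½ × 3.0826 × 13.8100 = 21.2854.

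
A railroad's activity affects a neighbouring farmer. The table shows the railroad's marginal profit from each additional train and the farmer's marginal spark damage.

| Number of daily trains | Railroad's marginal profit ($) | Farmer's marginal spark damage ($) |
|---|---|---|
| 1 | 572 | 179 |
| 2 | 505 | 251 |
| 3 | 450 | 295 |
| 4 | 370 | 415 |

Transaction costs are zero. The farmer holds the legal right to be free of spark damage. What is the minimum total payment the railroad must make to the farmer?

Efficient level: marginal profit ≥ marginal spark damage through level 3, so k* = 3.
With the farmer holding the right, the railroad must at least compensate total damage at k*: 179 + 251 + 295 = 725.

$725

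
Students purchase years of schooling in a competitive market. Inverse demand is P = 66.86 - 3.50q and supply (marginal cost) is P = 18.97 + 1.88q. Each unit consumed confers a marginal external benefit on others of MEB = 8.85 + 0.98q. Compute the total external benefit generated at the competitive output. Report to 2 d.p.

Market equilibrium (private): 18.97 + 1.88q = 66.86 - 3.50q → q_m = 8.9015.
Total external benefit = ∫₀^{q_m} (8.85 + 0.98q) dq = 8.85×8.9015 + ½×0.98×8.9015² = 117.6043.

117.60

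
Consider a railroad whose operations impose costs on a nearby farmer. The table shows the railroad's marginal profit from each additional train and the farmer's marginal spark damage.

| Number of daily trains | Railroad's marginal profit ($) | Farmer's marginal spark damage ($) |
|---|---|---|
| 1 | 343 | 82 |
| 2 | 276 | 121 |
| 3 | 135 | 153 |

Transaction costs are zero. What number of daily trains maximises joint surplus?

2

Bargaining reaches the level where marginal profit last exceeds marginal spark damage.
That holds through level 2 (276 ≥ 121) but not at 3 (135 < 153).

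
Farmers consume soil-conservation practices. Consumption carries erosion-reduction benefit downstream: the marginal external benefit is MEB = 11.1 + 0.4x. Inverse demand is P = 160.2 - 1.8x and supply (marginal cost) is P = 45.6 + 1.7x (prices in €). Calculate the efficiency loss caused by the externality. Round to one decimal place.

Market equilibrium (private): 45.6 + 1.7x = 160.2 - 1.8x → x_m = 32.7429.
Social marginal benefit = demand + MEB = 171.3 - 1.4x.
Set SMB = MC: 171.3 - 1.4x = 45.6 + 1.7x → x* = 40.5484.
Height of the DWL triangle at x_m is SMB(x_m) − MC(x_m) = MEB(x_m) = 24.1971.
DWL = ½ × 7.8055 × 24.1971 = 94.4352.

DWL = €94.4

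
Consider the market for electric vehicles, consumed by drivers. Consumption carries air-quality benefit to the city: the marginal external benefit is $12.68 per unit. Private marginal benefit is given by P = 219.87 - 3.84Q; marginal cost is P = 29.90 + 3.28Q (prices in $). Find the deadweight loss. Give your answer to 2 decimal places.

DWL = $11.29

Market equilibrium (private): 29.90 + 3.28Q = 219.87 - 3.84Q → Q_m = 26.6812.
Social marginal benefit = demand + MEB = 232.55 - 3.84Q.
Set SMB = MC: 232.55 - 3.84Q = 29.90 + 3.28Q → Q* = 28.4621.
The welfare-loss triangle has base |Q_m − Q*| and height MEB(Q_m) (the vertical gap between SMB and MC is zero at Q* and MEB at Q_m).
DWL = ½ × 1.7809 × 12.6800 = 11.2909.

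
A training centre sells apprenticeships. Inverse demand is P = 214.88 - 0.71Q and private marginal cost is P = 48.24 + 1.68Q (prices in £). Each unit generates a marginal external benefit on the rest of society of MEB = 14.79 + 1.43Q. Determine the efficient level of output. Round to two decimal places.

Q* = 188.99

Social marginal cost = private MC − MEB = 33.45 + 0.25Q.
Set SMC = demand: 33.45 + 0.25Q = 214.88 - 0.71Q → Q* = 188.9896.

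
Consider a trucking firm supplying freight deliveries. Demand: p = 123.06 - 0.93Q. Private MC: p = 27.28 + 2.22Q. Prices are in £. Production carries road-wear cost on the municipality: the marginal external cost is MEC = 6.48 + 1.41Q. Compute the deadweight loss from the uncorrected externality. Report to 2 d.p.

DWL = £267.07

Market equilibrium (private): 27.28 + 2.22Q = 123.06 - 0.93Q → Q_m = 30.4063.
Social marginal cost = private MC + MEC = 33.76 + 3.63Q.
Set SMC = demand: 33.76 + 3.63Q = 123.06 - 0.93Q → Q* = 19.5833.
Height of the DWL triangle at Q_m is SMC(Q_m) − demand(Q_m) = MEC(Q_m) = 49.3530.
DWL = ½ × 10.8230 × 49.3530 = 267.0738.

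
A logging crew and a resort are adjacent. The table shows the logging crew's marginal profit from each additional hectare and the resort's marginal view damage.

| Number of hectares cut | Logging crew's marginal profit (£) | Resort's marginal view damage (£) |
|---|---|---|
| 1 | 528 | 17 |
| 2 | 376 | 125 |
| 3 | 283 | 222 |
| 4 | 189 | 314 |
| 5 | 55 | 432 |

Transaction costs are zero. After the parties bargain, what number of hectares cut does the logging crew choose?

3

Bargaining reaches the level where marginal profit last exceeds marginal view damage.
That holds through level 3 (283 ≥ 222) but not at 4 (189 < 314).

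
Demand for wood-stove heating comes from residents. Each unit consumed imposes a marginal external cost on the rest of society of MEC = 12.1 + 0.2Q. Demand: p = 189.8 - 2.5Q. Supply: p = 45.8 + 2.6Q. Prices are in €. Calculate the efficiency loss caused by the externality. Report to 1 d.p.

DWL = €29.7

Market equilibrium (private): 45.8 + 2.6Q = 189.8 - 2.5Q → Q_m = 28.2353.
Social marginal benefit = demand − MEC = 177.7 - 2.7Q.
Set SMB = MC: 177.7 - 2.7Q = 45.8 + 2.6Q → Q* = 24.8868.
The welfare-loss triangle has base |Q_m − Q*| and height MEC(Q_m) (the vertical gap between SMB and MC is zero at Q* and MEC at Q_m).
DWL = ½ × 3.3485 × 17.7471 = 29.7131.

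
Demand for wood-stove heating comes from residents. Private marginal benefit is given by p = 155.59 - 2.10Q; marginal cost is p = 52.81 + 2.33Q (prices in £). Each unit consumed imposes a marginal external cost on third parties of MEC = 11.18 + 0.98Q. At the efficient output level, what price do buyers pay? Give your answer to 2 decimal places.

P = £120.03

Social marginal benefit = demand − MEC = 144.41 - 3.08Q.
Set SMB = MC: 144.41 - 3.08Q = 52.81 + 2.33Q → Q* = 16.9316.
Consumer price on the demand curve at Q*: 155.59 − 2.10×16.9316 = 120.0336.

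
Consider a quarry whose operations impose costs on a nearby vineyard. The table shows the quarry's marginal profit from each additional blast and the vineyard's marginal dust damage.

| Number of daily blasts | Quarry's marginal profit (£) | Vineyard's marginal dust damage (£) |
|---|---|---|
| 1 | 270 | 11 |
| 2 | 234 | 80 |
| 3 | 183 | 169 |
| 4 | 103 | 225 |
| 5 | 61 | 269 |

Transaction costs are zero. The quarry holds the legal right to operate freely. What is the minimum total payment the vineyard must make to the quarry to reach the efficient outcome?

£164

Left alone the quarry would choose level 5 (marginal profit stays positive).
Efficient level: k* = 3 (marginal profit ≥ marginal dust damage through 3).
The vineyard must at least cover the quarry's forgone profit from cutting 5→3: 103 + 61 = 164.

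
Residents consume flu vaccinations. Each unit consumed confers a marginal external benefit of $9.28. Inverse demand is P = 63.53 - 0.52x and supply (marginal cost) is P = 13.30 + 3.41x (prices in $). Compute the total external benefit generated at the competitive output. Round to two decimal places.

$118.61

Market equilibrium (private): 13.30 + 3.41x = 63.53 - 0.52x → x_m = 12.7812.
Total external benefit = MEB × x_m = 9.28 × 12.7812 = 118.6095.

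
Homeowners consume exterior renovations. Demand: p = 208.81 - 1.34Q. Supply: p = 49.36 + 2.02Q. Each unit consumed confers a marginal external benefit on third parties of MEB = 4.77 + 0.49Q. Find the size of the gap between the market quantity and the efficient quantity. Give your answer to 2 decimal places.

Market equilibrium (private): 49.36 + 2.02Q = 208.81 - 1.34Q → Q_m = 47.4554.
Social marginal benefit = demand + MEB = 213.58 - 0.85Q.
Set SMB = MC: 213.58 - 0.85Q = 49.36 + 2.02Q → Q* = 57.2195.
Gap = |47.4554 − 57.2195| = 9.7641.

9.76 units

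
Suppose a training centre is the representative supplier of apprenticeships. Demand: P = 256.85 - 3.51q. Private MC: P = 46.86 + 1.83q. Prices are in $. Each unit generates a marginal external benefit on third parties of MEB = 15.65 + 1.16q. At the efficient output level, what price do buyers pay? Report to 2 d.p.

P = $67.38

Social marginal cost = private MC − MEB = 31.21 + 0.67q.
Set SMC = demand: 31.21 + 0.67q = 256.85 - 3.51q → q* = 53.9809.
Consumer price on the demand curve at q*: 256.85 − 3.51×53.9809 = 67.3770.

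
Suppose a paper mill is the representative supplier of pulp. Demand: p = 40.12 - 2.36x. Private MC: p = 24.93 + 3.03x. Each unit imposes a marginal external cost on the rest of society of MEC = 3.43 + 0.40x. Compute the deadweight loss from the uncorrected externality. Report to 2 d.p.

DWL = 1.79

Market equilibrium (private): 24.93 + 3.03x = 40.12 - 2.36x → x_m = 2.8182.
Social marginal cost = private MC + MEC = 28.36 + 3.43x.
Set SMC = demand: 28.36 + 3.43x = 40.12 - 2.36x → x* = 2.0311.
The welfare-loss triangle has base |x_m − x*| and height MEC(x_m) (the vertical gap between SMC and demand is zero at x* and MEC at x_m).
DWL = ½ × 0.7871 × 4.5573 = 1.7935.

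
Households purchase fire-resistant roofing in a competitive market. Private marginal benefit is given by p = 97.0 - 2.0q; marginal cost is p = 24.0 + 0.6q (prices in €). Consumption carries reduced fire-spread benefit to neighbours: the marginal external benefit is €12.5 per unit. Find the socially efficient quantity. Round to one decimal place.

Social marginal benefit = demand + MEB = 109.5 - 2.0q.
Set SMB = MC: 109.5 - 2.0q = 24.0 + 0.6q → q* = 32.8846.

q* = 32.9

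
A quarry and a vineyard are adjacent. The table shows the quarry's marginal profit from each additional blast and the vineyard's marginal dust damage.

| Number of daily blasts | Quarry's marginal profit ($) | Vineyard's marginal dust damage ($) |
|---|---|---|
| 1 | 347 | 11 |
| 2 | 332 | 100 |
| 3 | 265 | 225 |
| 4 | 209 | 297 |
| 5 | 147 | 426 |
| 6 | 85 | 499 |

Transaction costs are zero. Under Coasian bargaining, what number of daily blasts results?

Bargaining reaches the level where marginal profit last exceeds marginal dust damage.
That holds through level 3 (265 ≥ 225) but not at 4 (209 < 297).

3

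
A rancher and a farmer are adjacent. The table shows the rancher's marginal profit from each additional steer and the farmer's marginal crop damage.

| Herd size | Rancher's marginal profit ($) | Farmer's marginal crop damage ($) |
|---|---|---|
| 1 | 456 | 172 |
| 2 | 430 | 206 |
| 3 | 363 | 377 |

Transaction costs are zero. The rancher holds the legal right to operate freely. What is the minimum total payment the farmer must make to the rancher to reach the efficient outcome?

$363

Left alone the rancher would choose level 3 (marginal profit stays positive).
Efficient level: k* = 2 (marginal profit ≥ marginal crop damage through 2).
The farmer must at least cover the rancher's forgone profit from cutting 3→2: 363 = 363.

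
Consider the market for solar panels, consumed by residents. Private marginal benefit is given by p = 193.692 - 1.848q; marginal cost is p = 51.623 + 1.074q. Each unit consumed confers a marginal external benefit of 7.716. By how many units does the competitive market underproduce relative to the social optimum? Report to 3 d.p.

2.641 units

Market equilibrium (private): 51.623 + 1.074q = 193.692 - 1.848q → q_m = 48.6205.
Social marginal benefit = demand + MEB = 201.408 - 1.848q.
Set SMB = MC: 201.408 - 1.848q = 51.623 + 1.074q → q* = 51.2611.
Gap = |48.6205 − 51.2611| = 2.6406.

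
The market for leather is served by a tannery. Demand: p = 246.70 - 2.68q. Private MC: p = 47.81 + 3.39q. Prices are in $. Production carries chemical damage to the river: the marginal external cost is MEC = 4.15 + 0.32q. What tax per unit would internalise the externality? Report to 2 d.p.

tax = $13.90 per unit

Social marginal cost = private MC + MEC = 51.96 + 3.71q.
Set SMC = demand: 51.96 + 3.71q = 246.70 - 2.68q → q* = 30.4757.
The Pigouvian tax equals MEC at q*: 4.15 + 0.32×30.4757 = 13.9022.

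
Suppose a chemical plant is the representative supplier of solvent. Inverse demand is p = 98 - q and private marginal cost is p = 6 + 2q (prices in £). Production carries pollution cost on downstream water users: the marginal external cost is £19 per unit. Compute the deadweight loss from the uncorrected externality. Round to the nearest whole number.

DWL = £60

Market equilibrium (private): 6 + 2q = 98 - q → q_m = 30.6667.
Social marginal cost = private MC + MEC = 25 + 2q.
Set SMC = demand: 25 + 2q = 98 - q → q* = 24.3333.
Height of the DWL triangle at q_m is SMC(q_m) − demand(q_m) = MEC(q_m) = 19.0000.
DWL = ½ × 6.3334 × 19.0000 = 60.1673.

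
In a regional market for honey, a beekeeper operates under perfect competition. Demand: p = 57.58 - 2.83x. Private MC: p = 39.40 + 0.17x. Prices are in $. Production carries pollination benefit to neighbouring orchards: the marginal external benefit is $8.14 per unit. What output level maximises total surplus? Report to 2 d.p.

x* = 8.77

Social marginal cost = private MC − MEB = 31.26 + 0.17x.
Set SMC = demand: 31.26 + 0.17x = 57.58 - 2.83x → x* = 8.7733.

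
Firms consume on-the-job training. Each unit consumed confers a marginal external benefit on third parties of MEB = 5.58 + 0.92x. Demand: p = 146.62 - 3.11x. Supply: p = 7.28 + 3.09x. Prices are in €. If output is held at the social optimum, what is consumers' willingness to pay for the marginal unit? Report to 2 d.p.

P = €61.26

Social marginal benefit = demand + MEB = 152.20 - 2.19x.
Set SMB = MC: 152.20 - 2.19x = 7.28 + 3.09x → x* = 27.4470.
Consumer price on the demand curve at x*: 146.62 − 3.11×27.4470 = 61.2598.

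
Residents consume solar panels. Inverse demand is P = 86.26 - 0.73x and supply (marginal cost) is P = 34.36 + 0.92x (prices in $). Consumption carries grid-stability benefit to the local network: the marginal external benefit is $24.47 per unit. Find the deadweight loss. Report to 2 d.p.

DWL = $181.45

Market equilibrium (private): 34.36 + 0.92x = 86.26 - 0.73x → x_m = 31.4545.
Social marginal benefit = demand + MEB = 110.73 - 0.73x.
Set SMB = MC: 110.73 - 0.73x = 34.36 + 0.92x → x* = 46.2848.
Between x* and x_m the wedge SMB − MC runs linearly from 0 to MEB(x_m), so the loss is a triangle.
DWL = ½ × 14.8303 × 24.4700 = 181.4487.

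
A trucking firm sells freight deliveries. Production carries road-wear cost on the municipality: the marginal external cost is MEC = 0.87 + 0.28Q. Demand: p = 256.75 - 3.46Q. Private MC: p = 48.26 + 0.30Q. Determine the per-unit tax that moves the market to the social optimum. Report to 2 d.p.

Social marginal cost = private MC + MEC = 49.13 + 0.58Q.
Set SMC = demand: 49.13 + 0.58Q = 256.75 - 3.46Q → Q* = 51.3911.
The Pigouvian tax equals MEC at Q*: 0.87 + 0.28×51.3911 = 15.2595.

tax = 15.26 per unit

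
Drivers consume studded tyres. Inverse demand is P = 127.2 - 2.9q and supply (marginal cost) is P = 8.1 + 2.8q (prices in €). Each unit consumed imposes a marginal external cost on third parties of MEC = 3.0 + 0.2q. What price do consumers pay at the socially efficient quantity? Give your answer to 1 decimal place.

P = €70.1

Social marginal benefit = demand − MEC = 124.2 - 3.1q.
Set SMB = MC: 124.2 - 3.1q = 8.1 + 2.8q → q* = 19.6780.
Consumer price on the demand curve at q*: 127.2 − 2.9×19.6780 = 70.1338.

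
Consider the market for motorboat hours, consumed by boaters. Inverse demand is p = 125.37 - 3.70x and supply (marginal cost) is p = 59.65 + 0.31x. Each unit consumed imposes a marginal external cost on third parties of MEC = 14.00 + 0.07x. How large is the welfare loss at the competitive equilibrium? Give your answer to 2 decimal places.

DWL = 28.12

Market equilibrium (private): 59.65 + 0.31x = 125.37 - 3.70x → x_m = 16.3890.
Social marginal benefit = demand − MEC = 111.37 - 3.77x.
Set SMB = MC: 111.37 - 3.77x = 59.65 + 0.31x → x* = 12.6765.
Between x* and x_m the wedge MC − SMB runs linearly from 0 to MEC(x_m), so the loss is a triangle.
DWL = ½ × 3.7125 × 15.1472 = 28.1170.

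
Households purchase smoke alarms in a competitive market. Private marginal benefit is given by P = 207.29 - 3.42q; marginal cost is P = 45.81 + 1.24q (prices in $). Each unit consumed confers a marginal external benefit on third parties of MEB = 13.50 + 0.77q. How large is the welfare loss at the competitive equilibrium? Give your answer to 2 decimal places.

DWL = $207.53

Market equilibrium (private): 45.81 + 1.24q = 207.29 - 3.42q → q_m = 34.6524.
Social marginal benefit = demand + MEB = 220.79 - 2.65q.
Set SMB = MC: 220.79 - 2.65q = 45.81 + 1.24q → q* = 44.9820.
The welfare-loss triangle has base |q_m − q*| and height MEB(q_m) (the vertical gap between SMB and MC is zero at q* and MEB at q_m).
DWL = ½ × 10.3296 × 40.1823 = 207.5335.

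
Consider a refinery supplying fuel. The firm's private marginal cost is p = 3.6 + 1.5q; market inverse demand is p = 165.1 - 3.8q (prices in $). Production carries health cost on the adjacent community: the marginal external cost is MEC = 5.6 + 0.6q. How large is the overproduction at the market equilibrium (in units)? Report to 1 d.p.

4.0 units

Market equilibrium (private): 3.6 + 1.5q = 165.1 - 3.8q → q_m = 30.4717.
Social marginal cost = private MC + MEC = 9.2 + 2.1q.
Set SMC = demand: 9.2 + 2.1q = 165.1 - 3.8q → q* = 26.4237.
Gap = |30.4717 − 26.4237| = 4.0480.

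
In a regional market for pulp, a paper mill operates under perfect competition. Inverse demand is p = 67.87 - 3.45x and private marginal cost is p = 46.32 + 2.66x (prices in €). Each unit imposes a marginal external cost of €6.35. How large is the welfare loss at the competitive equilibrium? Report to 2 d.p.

Market equilibrium (private): 46.32 + 2.66x = 67.87 - 3.45x → x_m = 3.5270.
Social marginal cost = private MC + MEC = 52.67 + 2.66x.
Set SMC = demand: 52.67 + 2.66x = 67.87 - 3.45x → x* = 2.4877.
The welfare-loss triangle has base |x_m − x*| and height MEC(x_m) (the vertical gap between SMC and demand is zero at x* and MEC at x_m).
DWL = ½ × 1.0393 × 6.3500 = 3.2998.

DWL = €3.30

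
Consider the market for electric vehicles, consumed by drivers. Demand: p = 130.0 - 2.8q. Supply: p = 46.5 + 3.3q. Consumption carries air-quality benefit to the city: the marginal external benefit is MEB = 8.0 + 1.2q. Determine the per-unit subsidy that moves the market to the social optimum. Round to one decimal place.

subsidy = 30.4 per unit

Social marginal benefit = demand + MEB = 138.0 - 1.6q.
Set SMB = MC: 138.0 - 1.6q = 46.5 + 3.3q → q* = 18.6735.
The Pigouvian subsidy equals MEB at q*: 8.0 + 1.2×18.6735 = 30.4082.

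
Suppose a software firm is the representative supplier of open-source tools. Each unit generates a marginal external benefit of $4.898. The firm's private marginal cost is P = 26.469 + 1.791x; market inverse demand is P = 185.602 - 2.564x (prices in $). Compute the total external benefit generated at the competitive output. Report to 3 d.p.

$178.974

Market equilibrium (private): 26.469 + 1.791x = 185.602 - 2.564x → x_m = 36.5403.
Total external benefit = MEB × x_m = 4.898 × 36.5403 = 178.9744.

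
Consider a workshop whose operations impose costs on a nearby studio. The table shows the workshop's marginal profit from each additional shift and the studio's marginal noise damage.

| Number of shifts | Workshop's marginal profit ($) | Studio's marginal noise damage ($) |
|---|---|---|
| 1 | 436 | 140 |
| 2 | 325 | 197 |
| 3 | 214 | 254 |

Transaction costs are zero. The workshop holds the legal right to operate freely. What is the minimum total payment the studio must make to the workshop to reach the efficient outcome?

Left alone the workshop would choose level 3 (marginal profit stays positive).
Efficient level: k* = 2 (marginal profit ≥ marginal noise damage through 2).
The studio must at least cover the workshop's forgone profit from cutting 3→2: 214 = 214.

$214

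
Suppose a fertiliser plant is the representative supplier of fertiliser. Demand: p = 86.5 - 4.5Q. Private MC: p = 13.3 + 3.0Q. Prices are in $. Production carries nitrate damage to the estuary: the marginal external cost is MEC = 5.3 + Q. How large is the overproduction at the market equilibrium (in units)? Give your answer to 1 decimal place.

1.8 units

Market equilibrium (private): 13.3 + 3.0Q = 86.5 - 4.5Q → Q_m = 9.7600.
Social marginal cost = private MC + MEC = 18.6 + 4.0Q.
Set SMC = demand: 18.6 + 4.0Q = 86.5 - 4.5Q → Q* = 7.9882.
Gap = |9.7600 − 7.9882| = 1.7718.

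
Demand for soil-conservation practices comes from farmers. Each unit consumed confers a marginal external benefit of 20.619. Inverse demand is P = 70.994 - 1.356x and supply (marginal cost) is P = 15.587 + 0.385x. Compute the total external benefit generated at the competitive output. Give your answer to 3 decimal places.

656.196

Market equilibrium (private): 15.587 + 0.385x = 70.994 - 1.356x → x_m = 31.8248.
Total external benefit = MEB × x_m = 20.619 × 31.8248 = 656.1956.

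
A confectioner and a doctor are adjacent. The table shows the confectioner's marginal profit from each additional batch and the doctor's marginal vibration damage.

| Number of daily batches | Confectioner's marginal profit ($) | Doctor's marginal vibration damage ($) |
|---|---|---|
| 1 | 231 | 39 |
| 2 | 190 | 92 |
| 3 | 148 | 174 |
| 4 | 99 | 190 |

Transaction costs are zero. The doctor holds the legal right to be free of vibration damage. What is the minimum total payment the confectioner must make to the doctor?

$131

Efficient level: marginal profit ≥ marginal vibration damage through level 2, so k* = 2.
With the doctor holding the right, the confectioner must at least compensate total damage at k*: 39 + 92 = 131.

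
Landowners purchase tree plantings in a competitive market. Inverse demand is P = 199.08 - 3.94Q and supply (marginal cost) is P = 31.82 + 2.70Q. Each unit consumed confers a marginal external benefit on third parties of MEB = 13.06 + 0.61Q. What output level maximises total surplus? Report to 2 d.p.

Social marginal benefit = demand + MEB = 212.14 - 3.33Q.
Set SMB = MC: 212.14 - 3.33Q = 31.82 + 2.70Q → Q* = 29.9038.

Q* = 29.90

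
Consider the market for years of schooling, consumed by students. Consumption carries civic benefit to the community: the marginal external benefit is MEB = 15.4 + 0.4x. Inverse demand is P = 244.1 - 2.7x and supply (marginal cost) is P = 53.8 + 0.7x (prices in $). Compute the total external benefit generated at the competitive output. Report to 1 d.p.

$1488.5

Market equilibrium (private): 53.8 + 0.7x = 244.1 - 2.7x → x_m = 55.9706.
Total external benefit = ∫₀^{x_m} (15.4 + 0.4x) dx = 15.4×55.9706 + ½×0.4×55.9706² = 1488.4889.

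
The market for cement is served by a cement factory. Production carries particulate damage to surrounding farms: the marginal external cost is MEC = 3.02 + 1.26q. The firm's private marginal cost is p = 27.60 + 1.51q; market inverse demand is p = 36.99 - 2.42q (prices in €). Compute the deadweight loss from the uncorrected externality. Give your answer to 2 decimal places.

DWL = €3.50

Market equilibrium (private): 27.60 + 1.51q = 36.99 - 2.42q → q_m = 2.3893.
Social marginal cost = private MC + MEC = 30.62 + 2.77q.
Set SMC = demand: 30.62 + 2.77q = 36.99 - 2.42q → q* = 1.2274.
The welfare-loss triangle has base |q_m − q*| and height MEC(q_m) (the vertical gap between SMC and demand is zero at q* and MEC at q_m).
DWL = ½ × 1.1619 × 6.0305 = 3.5034.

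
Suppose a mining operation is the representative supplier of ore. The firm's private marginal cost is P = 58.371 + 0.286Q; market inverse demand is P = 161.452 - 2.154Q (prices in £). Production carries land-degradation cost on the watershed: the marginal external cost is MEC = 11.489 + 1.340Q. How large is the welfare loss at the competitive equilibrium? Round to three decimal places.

Market equilibrium (private): 58.371 + 0.286Q = 161.452 - 2.154Q → Q_m = 42.2463.
Social marginal cost = private MC + MEC = 69.860 + 1.626Q.
Set SMC = demand: 69.860 + 1.626Q = 161.452 - 2.154Q → Q* = 24.2307.
Height of the DWL triangle at Q_m is SMC(Q_m) − demand(Q_m) = MEC(Q_m) = 68.0991.
DWL = ½ × 18.0156 × 68.0991 = 613.4231.

DWL = £613.423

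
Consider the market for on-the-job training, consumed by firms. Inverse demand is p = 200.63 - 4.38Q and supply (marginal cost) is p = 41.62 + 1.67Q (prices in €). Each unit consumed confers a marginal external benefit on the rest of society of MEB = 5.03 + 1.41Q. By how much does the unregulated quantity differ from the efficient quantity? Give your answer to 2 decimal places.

9.07 units

Market equilibrium (private): 41.62 + 1.67Q = 200.63 - 4.38Q → Q_m = 26.2826.
Social marginal benefit = demand + MEB = 205.66 - 2.97Q.
Set SMB = MC: 205.66 - 2.97Q = 41.62 + 1.67Q → Q* = 35.3534.
Gap = |26.2826 − 35.3534| = 9.0708.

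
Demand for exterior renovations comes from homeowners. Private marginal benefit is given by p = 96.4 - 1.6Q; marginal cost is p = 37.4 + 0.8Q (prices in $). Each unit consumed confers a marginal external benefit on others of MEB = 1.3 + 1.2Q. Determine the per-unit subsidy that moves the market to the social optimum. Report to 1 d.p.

Social marginal benefit = demand + MEB = 97.7 - 0.4Q.
Set SMB = MC: 97.7 - 0.4Q = 37.4 + 0.8Q → Q* = 50.2500.
The Pigouvian subsidy equals MEB at Q*: 1.3 + 1.2×50.2500 = 61.6000.

subsidy = $61.6 per unit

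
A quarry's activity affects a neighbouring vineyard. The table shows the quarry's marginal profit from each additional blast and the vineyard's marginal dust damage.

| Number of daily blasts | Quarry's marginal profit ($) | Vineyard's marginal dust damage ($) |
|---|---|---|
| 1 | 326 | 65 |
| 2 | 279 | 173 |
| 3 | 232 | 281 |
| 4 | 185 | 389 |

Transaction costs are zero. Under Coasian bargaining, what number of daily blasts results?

2

Bargaining reaches the level where marginal profit last exceeds marginal dust damage.
That holds through level 2 (279 ≥ 173) but not at 3 (232 < 281).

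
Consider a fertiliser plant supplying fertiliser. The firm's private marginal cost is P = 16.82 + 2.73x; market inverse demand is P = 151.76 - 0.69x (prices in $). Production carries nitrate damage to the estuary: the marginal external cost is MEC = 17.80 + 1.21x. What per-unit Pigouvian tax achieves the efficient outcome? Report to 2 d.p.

Social marginal cost = private MC + MEC = 34.62 + 3.94x.
Set SMC = demand: 34.62 + 3.94x = 151.76 - 0.69x → x* = 25.3002.
The Pigouvian tax equals MEC at x*: 17.80 + 1.21×25.3002 = 48.4132.

tax = $48.41 per unit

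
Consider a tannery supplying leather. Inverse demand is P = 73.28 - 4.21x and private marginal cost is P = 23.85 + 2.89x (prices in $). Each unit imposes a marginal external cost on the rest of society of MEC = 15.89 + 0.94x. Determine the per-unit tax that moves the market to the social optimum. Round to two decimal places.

Social marginal cost = private MC + MEC = 39.74 + 3.83x.
Set SMC = demand: 39.74 + 3.83x = 73.28 - 4.21x → x* = 4.1716.
The Pigouvian tax equals MEC at x*: 15.89 + 0.94×4.1716 = 19.8113.

tax = $19.81 per unit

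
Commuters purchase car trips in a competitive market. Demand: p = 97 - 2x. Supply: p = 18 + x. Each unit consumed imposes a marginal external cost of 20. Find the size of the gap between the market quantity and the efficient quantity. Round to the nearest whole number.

Market equilibrium (private): 18 + x = 97 - 2x → x_m = 26.3333.
Social marginal benefit = demand − MEC = 77 - 2x.
Set SMB = MC: 77 - 2x = 18 + x → x* = 19.6667.
Gap = |26.3333 − 19.6667| = 6.6666.

7 units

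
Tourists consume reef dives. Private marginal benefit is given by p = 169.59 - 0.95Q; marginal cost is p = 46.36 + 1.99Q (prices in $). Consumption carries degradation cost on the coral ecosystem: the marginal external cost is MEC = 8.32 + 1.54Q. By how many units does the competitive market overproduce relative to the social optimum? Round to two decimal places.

16.27 units

Market equilibrium (private): 46.36 + 1.99Q = 169.59 - 0.95Q → Q_m = 41.9150.
Social marginal benefit = demand − MEC = 161.27 - 2.49Q.
Set SMB = MC: 161.27 - 2.49Q = 46.36 + 1.99Q → Q* = 25.6496.
Gap = |41.9150 − 25.6496| = 16.2654.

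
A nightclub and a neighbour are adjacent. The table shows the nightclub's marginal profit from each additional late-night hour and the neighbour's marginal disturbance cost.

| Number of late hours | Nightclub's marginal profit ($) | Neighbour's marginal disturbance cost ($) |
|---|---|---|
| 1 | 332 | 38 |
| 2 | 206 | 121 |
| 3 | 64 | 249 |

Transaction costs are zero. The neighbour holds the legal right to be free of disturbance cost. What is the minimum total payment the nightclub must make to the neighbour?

$159

Efficient level: marginal profit ≥ marginal disturbance cost through level 2, so k* = 2.
With the neighbour holding the right, the nightclub must at least compensate total damage at k*: 38 + 121 = 159.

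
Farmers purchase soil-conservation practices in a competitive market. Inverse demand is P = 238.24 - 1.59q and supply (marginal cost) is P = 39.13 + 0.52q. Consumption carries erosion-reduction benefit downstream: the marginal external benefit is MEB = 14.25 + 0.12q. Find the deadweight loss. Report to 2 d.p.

DWL = 164.33

Market equilibrium (private): 39.13 + 0.52q = 238.24 - 1.59q → q_m = 94.3649.
Social marginal benefit = demand + MEB = 252.49 - 1.47q.
Set SMB = MC: 252.49 - 1.47q = 39.13 + 0.52q → q* = 107.2161.
Height of the DWL triangle at q_m is SMB(q_m) − MC(q_m) = MEB(q_m) = 25.5738.
DWL = ½ × 12.8512 × 25.5738 = 164.3270.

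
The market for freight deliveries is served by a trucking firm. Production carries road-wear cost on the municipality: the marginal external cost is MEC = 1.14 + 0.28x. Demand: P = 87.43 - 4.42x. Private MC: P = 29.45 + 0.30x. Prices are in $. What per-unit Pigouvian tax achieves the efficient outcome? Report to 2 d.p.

tax = $4.32 per unit

Social marginal cost = private MC + MEC = 30.59 + 0.58x.
Set SMC = demand: 30.59 + 0.58x = 87.43 - 4.42x → x* = 11.3680.
The Pigouvian tax equals MEC at x*: 1.14 + 0.28×11.3680 = 4.3230.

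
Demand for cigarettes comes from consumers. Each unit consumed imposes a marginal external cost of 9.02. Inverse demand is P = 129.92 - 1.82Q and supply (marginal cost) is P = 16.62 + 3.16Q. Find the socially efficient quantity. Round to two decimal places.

Social marginal benefit = demand − MEC = 120.90 - 1.82Q.
Set SMB = MC: 120.90 - 1.82Q = 16.62 + 3.16Q → Q* = 20.9398.

Q* = 20.94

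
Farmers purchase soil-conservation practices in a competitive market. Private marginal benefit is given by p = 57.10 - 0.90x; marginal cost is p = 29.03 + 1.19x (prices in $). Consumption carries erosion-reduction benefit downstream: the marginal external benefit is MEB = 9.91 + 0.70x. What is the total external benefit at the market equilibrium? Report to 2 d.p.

Market equilibrium (private): 29.03 + 1.19x = 57.10 - 0.90x → x_m = 13.4306.
Total external benefit = ∫₀^{x_m} (9.91 + 0.70x) dx = 9.91×13.4306 + ½×0.70×13.4306² = 196.2306.

$196.23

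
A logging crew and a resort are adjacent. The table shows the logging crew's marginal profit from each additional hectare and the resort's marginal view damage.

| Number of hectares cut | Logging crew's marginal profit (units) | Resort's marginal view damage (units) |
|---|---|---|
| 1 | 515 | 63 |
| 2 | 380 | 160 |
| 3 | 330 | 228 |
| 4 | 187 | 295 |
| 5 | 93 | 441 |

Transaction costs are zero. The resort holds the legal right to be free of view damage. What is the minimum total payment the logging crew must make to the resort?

Efficient level: marginal profit ≥ marginal view damage through level 3, so k* = 3.
With the resort holding the right, the logging crew must at least compensate total damage at k*: 63 + 160 + 228 = 451.

451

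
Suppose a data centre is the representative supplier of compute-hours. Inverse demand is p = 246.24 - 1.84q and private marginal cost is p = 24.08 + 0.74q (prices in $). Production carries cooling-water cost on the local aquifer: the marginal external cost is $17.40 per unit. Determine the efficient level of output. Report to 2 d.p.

Social marginal cost = private MC + MEC = 41.48 + 0.74q.
Set SMC = demand: 41.48 + 0.74q = 246.24 - 1.84q → q* = 79.3643.

q* = 79.36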